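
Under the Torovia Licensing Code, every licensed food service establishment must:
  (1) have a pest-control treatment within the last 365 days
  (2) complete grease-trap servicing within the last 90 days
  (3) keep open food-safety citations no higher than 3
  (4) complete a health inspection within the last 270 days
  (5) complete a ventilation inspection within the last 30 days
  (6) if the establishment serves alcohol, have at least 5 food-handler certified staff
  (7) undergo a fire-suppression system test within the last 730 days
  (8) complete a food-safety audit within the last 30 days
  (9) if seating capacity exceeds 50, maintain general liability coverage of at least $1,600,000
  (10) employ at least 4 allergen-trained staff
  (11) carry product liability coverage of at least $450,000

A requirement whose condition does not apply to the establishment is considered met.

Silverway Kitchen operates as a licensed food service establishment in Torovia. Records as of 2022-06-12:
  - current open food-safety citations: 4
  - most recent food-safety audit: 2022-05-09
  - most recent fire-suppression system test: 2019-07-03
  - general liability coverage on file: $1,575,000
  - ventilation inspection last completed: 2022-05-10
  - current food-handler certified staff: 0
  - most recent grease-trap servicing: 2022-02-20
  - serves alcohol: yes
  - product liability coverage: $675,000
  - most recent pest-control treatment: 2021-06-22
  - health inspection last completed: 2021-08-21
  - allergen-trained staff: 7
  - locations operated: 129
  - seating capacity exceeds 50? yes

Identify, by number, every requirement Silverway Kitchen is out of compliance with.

1. pest-control treatment 355 days ago vs limit 365 → met
2. grease-trap servicing 112 days ago vs limit 90 → not met
3. open food-safety citations 4 > 3 → not met
4. health inspection 295 days ago vs limit 270 → not met
5. ventilation inspection 33 days ago vs limit 30 → not met
6. condition 'serves alcohol' holds; food-handler certified staff 0 < 5 → not met
7. fire-suppression system test 1075 days ago vs limit 730 → not met
8. food-safety audit 34 days ago vs limit 30 → not met
9. condition 'seating capacity exceeds 50' holds; general liability coverage $1,575,000 < $1,600,000 → not met
10. allergen-trained staff 7 ≥ 4 → met
11. product liability coverage $675,000 ≥ $450,000 → met
Not met: 2, 3, 4, 5, 6, 7, 8, 9

2, 3, 4, 5, 6, 7, 8, 9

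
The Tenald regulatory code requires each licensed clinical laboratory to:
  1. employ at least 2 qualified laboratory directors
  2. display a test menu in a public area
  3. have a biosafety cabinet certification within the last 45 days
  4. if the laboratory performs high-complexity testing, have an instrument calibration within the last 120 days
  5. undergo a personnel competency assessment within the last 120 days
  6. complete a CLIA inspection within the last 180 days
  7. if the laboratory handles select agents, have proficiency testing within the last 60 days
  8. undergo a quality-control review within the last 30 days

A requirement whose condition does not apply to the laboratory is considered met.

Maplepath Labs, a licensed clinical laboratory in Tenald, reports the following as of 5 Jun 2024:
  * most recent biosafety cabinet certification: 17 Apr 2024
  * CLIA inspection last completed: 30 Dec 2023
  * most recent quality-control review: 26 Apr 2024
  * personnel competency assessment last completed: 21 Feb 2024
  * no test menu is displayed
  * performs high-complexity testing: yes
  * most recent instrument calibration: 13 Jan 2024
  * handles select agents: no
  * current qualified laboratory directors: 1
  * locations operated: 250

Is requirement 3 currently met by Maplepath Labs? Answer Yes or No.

No

3. biosafety cabinet certification 49 days ago vs limit 45 → not met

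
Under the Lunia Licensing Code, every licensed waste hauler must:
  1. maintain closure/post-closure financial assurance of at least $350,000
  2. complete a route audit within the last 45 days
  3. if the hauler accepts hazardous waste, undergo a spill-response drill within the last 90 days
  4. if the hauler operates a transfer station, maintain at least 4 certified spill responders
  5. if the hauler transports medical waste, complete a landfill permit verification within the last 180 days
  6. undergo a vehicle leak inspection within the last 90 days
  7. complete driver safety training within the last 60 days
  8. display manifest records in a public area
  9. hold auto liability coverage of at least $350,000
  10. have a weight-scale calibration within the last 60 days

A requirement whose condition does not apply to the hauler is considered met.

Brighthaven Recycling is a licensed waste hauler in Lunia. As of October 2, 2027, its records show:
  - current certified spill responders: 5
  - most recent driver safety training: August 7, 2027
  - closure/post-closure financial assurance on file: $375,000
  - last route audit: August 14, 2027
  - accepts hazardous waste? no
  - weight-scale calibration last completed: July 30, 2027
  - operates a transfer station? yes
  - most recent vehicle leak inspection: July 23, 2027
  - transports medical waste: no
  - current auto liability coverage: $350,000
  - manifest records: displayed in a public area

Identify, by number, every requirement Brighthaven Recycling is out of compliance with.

1. closure/post-closure financial assurance $375,000 ≥ $350,000 → met
2. route audit 49 days ago vs limit 45 → not met
3. condition 'accepts hazardous waste' does not hold → requirement n/a → met
4. condition 'operates a transfer station' holds; certified spill responders 5 ≥ 4 → met
5. condition 'transports medical waste' does not hold → requirement n/a → met
6. vehicle leak inspection 71 days ago vs limit 90 → met
7. driver safety training 56 days ago vs limit 60 → met
8. manifest records present → met
9. auto liability coverage $350,000 ≥ $350,000 → met
10. weight-scale calibration 64 days ago vs limit 60 → not met
Not met: 2, 10

2, 10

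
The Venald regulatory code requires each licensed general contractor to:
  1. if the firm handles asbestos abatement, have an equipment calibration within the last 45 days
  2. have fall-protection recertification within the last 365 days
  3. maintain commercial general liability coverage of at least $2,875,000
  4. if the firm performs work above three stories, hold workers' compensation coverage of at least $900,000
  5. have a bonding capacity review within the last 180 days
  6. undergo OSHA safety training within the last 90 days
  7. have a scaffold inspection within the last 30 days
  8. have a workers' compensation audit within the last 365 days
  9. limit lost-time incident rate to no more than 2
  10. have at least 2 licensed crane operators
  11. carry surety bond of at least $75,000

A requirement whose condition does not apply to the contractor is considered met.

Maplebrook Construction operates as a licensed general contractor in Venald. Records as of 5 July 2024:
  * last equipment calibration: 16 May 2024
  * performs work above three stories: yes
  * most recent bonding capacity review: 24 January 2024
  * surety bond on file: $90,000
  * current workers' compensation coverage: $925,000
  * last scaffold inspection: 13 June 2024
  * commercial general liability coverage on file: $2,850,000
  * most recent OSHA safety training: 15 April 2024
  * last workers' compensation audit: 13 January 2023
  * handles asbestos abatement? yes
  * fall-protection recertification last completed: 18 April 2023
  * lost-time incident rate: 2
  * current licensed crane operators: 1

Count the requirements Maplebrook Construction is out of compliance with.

1. condition 'handles asbestos abatement' holds; equipment calibration 50 days ago vs limit 45 → not met
2. fall-protection recertification 444 days ago vs limit 365 → not met
3. commercial general liability coverage $2,850,000 < $2,875,000 → not met
4. condition 'performs work above three stories' holds; workers' compensation coverage $925,000 ≥ $900,000 → met
5. bonding capacity review 163 days ago vs limit 180 → met
6. OSHA safety training 81 days ago vs limit 90 → met
7. scaffold inspection 22 days ago vs limit 30 → met
8. workers' compensation audit 539 days ago vs limit 365 → not met
9. lost-time incident rate 2 ≤ 2 → met
10. licensed crane operators 1 < 2 → not met
11. surety bond $90,000 ≥ $75,000 → met
Not met: 5 of 11

5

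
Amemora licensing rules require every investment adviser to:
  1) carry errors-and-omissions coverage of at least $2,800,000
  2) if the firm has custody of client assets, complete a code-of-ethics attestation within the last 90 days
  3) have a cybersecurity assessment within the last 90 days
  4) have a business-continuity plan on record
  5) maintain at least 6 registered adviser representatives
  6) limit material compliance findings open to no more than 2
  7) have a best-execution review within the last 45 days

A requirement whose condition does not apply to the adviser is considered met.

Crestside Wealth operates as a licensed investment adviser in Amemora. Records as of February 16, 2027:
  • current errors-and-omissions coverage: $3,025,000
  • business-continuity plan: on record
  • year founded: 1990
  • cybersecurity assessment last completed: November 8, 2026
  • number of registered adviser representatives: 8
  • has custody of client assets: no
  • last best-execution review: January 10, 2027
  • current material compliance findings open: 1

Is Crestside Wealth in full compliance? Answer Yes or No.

No

1. errors-and-omissions coverage $3,025,000 ≥ $2,800,000 → met
2. condition 'has custody of client assets' does not hold → requirement n/a → met
3. cybersecurity assessment 100 days ago vs limit 90 → not met
4. business-continuity plan present → met
5. registered adviser representatives 8 ≥ 6 → met
6. material compliance findings open 1 ≤ 2 → met
7. best-execution review 37 days ago vs limit 45 → met
Not met: 3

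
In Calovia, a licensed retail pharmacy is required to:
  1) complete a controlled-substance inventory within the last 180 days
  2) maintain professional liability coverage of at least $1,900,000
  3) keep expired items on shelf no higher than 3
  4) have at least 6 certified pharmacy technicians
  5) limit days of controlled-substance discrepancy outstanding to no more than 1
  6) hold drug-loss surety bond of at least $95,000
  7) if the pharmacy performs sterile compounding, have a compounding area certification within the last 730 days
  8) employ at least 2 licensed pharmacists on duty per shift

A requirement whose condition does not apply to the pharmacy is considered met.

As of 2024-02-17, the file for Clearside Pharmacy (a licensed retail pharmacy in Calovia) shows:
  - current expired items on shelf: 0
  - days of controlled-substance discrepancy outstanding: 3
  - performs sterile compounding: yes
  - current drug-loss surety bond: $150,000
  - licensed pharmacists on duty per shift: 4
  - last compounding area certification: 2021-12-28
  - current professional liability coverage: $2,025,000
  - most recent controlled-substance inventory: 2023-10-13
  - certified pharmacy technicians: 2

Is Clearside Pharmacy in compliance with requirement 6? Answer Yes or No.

Yes

6. drug-loss surety bond $150,000 ≥ $95,000 → met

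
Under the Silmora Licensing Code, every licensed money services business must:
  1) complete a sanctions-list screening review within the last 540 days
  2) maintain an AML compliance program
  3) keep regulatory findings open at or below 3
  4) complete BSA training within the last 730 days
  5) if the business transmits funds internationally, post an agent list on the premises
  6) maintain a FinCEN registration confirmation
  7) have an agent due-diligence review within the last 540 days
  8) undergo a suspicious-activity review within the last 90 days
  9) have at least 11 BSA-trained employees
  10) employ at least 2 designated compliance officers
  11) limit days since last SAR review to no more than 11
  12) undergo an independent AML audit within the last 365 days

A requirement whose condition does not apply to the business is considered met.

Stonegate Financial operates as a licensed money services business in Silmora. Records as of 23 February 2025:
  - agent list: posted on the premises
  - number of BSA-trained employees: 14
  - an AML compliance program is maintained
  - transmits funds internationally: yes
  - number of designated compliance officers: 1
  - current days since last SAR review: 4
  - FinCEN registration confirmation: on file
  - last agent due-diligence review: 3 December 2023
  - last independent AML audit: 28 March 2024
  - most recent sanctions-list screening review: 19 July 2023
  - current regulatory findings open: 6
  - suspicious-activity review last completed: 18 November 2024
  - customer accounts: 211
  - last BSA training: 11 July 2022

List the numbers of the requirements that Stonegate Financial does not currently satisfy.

1. sanctions-list screening review 585 days ago vs limit 540 → not met
2. AML compliance program present → met
3. regulatory findings open 6 > 3 → not met
4. BSA training 958 days ago vs limit 730 → not met
5. condition 'transmits funds internationally' holds; agent list present → met
6. FinCEN registration confirmation present → met
7. agent due-diligence review 448 days ago vs limit 540 → met
8. suspicious-activity review 97 days ago vs limit 90 → not met
9. BSA-trained employees 14 ≥ 11 → met
10. designated compliance officers 1 < 2 → not met
11. days since last SAR review 4 ≤ 11 → met
12. independent AML audit 332 days ago vs limit 365 → met
Not met: 1, 3, 4, 8, 10

1, 3, 4, 8, 10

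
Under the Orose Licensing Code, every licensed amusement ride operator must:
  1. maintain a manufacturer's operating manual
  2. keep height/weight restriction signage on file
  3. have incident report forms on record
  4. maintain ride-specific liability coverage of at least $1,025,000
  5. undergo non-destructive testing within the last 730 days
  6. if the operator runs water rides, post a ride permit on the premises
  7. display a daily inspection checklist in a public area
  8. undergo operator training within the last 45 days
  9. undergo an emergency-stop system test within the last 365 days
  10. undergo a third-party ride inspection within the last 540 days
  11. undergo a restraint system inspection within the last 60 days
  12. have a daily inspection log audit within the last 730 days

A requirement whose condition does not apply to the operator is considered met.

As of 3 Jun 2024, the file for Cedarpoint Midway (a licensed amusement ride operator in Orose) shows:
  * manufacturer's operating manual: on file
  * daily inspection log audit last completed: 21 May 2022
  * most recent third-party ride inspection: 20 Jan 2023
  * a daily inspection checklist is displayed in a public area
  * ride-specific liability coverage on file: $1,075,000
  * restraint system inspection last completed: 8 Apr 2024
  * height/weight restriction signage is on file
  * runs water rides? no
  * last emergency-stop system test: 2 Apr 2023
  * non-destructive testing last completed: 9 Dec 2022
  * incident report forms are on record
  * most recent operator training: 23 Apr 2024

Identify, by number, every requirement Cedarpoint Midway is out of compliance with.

9, 12

1. manufacturer's operating manual present → met
2. height/weight restriction signage present → met
3. incident report forms present → met
4. ride-specific liability coverage $1,075,000 ≥ $1,025,000 → met
5. non-destructive testing 542 days ago vs limit 730 → met
6. condition 'runs water rides' does not hold → requirement n/a → met
7. daily inspection checklist present → met
8. operator training 41 days ago vs limit 45 → met
9. emergency-stop system test 428 days ago vs limit 365 → not met
10. third-party ride inspection 500 days ago vs limit 540 → met
11. restraint system inspection 56 days ago vs limit 60 → met
12. daily inspection log audit 744 days ago vs limit 730 → not met
Not met: 9, 12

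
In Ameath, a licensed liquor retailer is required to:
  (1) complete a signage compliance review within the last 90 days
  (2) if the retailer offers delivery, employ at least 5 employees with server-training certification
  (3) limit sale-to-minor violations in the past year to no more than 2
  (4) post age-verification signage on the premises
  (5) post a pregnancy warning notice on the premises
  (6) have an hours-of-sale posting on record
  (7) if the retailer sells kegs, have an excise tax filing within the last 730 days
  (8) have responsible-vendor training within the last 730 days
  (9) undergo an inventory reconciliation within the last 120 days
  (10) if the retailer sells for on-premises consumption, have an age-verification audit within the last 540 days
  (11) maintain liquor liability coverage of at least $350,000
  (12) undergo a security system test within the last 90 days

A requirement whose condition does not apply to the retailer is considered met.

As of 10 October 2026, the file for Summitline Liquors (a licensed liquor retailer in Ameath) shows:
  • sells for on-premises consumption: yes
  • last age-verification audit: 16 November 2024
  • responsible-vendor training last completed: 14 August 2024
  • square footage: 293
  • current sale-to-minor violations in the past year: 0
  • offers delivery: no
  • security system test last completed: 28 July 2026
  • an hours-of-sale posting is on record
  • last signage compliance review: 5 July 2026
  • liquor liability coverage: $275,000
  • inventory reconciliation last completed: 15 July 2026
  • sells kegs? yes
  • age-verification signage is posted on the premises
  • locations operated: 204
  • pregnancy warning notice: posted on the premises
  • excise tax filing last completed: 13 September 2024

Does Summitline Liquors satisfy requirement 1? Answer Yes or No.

1. signage compliance review 97 days ago vs limit 90 → not met

No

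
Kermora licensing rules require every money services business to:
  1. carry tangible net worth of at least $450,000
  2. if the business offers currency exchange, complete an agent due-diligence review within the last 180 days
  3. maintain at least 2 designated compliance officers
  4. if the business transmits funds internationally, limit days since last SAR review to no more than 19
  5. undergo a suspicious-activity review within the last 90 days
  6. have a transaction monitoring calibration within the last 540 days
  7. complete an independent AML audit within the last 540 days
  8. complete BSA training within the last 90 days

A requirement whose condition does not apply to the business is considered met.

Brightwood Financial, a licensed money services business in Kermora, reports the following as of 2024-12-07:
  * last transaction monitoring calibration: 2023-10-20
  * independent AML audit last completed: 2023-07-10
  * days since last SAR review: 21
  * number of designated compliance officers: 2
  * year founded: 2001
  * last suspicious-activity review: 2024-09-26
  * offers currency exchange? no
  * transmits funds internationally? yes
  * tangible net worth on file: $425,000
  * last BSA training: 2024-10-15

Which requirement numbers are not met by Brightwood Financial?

1, 4

1. tangible net worth $425,000 < $450,000 → not met
2. condition 'offers currency exchange' does not hold → requirement n/a → met
3. designated compliance officers 2 ≥ 2 → met
4. condition 'transmits funds internationally' holds; days since last SAR review 21 > 19 → not met
5. suspicious-activity review 72 days ago vs limit 90 → met
6. transaction monitoring calibration 414 days ago vs limit 540 → met
7. independent AML audit 516 days ago vs limit 540 → met
8. BSA training 53 days ago vs limit 90 → met
Not met: 1, 4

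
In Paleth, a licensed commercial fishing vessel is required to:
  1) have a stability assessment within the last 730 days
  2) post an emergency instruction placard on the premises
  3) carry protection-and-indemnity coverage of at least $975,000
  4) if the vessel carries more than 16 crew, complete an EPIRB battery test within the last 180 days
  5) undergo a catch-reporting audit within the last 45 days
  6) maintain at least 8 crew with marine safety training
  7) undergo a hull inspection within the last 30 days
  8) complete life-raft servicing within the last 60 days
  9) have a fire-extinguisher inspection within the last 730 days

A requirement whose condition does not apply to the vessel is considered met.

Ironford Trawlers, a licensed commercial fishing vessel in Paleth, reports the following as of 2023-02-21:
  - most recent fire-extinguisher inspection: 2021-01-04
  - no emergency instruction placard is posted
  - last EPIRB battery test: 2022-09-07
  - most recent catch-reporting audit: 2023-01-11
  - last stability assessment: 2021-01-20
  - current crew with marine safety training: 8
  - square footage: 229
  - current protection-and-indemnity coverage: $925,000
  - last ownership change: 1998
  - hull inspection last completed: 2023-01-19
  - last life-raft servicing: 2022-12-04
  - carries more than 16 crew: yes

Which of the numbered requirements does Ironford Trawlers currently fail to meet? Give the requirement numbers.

1, 2, 3, 7, 8, 9

1. stability assessment 762 days ago vs limit 730 → not met
2. emergency instruction placard absent → not met
3. protection-and-indemnity coverage $925,000 < $975,000 → not met
4. condition 'carries more than 16 crew' holds; EPIRB battery test 167 days ago vs limit 180 → met
5. catch-reporting audit 41 days ago vs limit 45 → met
6. crew with marine safety training 8 ≥ 8 → met
7. hull inspection 33 days ago vs limit 30 → not met
8. life-raft servicing 79 days ago vs limit 60 → not met
9. fire-extinguisher inspection 778 days ago vs limit 730 → not met
Not met: 1, 2, 3, 7, 8, 9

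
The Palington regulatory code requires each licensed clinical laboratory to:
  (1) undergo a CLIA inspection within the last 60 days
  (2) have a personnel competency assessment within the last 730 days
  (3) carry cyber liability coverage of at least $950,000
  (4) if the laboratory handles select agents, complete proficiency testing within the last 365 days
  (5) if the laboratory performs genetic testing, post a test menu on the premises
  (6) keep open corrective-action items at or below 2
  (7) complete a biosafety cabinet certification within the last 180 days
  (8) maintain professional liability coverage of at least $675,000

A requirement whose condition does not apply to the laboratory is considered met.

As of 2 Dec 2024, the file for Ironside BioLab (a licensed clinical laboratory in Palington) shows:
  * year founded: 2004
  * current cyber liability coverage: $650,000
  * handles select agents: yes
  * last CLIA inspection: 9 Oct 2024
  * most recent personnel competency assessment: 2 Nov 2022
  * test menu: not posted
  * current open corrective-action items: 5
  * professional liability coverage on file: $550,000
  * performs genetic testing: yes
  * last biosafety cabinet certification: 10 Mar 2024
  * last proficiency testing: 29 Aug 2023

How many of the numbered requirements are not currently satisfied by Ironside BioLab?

1. CLIA inspection 54 days ago vs limit 60 → met
2. personnel competency assessment 761 days ago vs limit 730 → not met
3. cyber liability coverage $650,000 < $950,000 → not met
4. condition 'handles select agents' holds; proficiency testing 461 days ago vs limit 365 → not met
5. condition 'performs genetic testing' holds; test menu absent → not met
6. open corrective-action items 5 > 2 → not met
7. biosafety cabinet certification 267 days ago vs limit 180 → not met
8. professional liability coverage $550,000 < $675,000 → not met
Not met: 7 of 8

7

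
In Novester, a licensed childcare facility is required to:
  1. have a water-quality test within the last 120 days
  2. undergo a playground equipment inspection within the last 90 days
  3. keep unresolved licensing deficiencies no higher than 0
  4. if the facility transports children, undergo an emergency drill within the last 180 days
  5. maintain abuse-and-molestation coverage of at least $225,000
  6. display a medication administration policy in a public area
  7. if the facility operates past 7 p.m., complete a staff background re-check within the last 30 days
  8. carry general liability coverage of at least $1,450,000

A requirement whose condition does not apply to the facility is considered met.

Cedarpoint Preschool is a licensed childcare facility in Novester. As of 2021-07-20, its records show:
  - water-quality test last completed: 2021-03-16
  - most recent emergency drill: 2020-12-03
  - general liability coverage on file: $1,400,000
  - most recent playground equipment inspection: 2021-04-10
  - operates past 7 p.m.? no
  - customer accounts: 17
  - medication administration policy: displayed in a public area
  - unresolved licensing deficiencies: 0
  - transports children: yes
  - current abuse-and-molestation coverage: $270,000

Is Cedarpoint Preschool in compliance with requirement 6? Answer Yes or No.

6. medication administration policy present → met

Yes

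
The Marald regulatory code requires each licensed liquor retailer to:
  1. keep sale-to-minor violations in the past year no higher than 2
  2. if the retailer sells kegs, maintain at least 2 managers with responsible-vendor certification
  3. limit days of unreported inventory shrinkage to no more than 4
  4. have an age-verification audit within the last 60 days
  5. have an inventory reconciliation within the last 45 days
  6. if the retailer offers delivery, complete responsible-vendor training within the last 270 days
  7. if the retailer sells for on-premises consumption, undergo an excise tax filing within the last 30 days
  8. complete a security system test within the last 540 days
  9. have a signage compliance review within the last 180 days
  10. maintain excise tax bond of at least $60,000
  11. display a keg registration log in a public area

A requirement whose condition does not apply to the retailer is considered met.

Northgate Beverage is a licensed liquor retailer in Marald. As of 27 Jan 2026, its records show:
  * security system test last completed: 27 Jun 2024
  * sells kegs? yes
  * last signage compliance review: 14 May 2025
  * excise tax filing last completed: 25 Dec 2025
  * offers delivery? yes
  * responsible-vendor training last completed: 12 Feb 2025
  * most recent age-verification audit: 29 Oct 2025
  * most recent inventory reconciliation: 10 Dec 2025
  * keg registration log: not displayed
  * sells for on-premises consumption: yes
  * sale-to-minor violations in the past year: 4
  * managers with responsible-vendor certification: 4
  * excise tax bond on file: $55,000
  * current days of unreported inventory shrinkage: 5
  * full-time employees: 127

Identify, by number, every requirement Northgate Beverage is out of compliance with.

1, 3, 4, 5, 6, 7, 8, 9, 10, 11

1. sale-to-minor violations in the past year 4 > 2 → not met
2. condition 'sells kegs' holds; managers with responsible-vendor certification 4 ≥ 2 → met
3. days of unreported inventory shrinkage 5 > 4 → not met
4. age-verification audit 90 days ago vs limit 60 → not met
5. inventory reconciliation 48 days ago vs limit 45 → not met
6. condition 'offers delivery' holds; responsible-vendor training 349 days ago vs limit 270 → not met
7. condition 'sells for on-premises consumption' holds; excise tax filing 33 days ago vs limit 30 → not met
8. security system test 579 days ago vs limit 540 → not met
9. signage compliance review 258 days ago vs limit 180 → not met
10. excise tax bond $55,000 < $60,000 → not met
11. keg registration log absent → not met
Not met: 1, 3, 4, 5, 6, 7, 8, 9, 10, 11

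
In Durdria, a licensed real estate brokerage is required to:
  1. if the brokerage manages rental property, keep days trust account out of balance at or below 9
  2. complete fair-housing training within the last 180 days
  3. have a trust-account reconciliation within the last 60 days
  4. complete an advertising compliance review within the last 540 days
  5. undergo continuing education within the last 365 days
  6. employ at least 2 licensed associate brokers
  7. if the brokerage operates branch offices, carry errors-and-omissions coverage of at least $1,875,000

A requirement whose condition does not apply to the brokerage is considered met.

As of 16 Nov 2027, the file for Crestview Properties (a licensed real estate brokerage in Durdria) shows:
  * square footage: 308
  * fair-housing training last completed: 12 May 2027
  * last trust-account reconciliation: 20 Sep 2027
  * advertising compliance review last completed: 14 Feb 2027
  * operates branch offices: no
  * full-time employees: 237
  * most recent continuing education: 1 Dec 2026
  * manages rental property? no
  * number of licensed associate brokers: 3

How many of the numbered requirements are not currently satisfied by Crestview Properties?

1

1. condition 'manages rental property' does not hold → requirement n/a → met
2. fair-housing training 188 days ago vs limit 180 → not met
3. trust-account reconciliation 57 days ago vs limit 60 → met
4. advertising compliance review 275 days ago vs limit 540 → met
5. continuing education 350 days ago vs limit 365 → met
6. licensed associate brokers 3 ≥ 2 → met
7. condition 'operates branch offices' does not hold → requirement n/a → met
Not met: 1 of 7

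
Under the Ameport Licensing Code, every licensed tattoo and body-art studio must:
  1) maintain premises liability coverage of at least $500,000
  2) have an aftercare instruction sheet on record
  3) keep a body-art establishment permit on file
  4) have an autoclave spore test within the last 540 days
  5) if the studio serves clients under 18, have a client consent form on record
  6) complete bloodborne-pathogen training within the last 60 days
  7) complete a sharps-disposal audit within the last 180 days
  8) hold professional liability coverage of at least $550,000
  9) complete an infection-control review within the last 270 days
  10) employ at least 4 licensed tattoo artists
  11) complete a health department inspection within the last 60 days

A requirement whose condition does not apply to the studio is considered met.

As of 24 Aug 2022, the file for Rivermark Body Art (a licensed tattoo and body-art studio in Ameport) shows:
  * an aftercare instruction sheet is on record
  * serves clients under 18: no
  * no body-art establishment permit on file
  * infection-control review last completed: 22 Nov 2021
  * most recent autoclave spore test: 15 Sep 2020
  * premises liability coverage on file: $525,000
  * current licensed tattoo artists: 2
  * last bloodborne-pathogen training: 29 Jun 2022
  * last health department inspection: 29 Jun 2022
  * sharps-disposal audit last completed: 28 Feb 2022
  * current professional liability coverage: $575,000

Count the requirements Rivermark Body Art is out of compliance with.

1. premises liability coverage $525,000 ≥ $500,000 → met
2. aftercare instruction sheet present → met
3. body-art establishment permit absent → not met
4. autoclave spore test 708 days ago vs limit 540 → not met
5. condition 'serves clients under 18' does not hold → requirement n/a → met
6. bloodborne-pathogen training 56 days ago vs limit 60 → met
7. sharps-disposal audit 177 days ago vs limit 180 → met
8. professional liability coverage $575,000 ≥ $550,000 → met
9. infection-control review 275 days ago vs limit 270 → not met
10. licensed tattoo artists 2 < 4 → not met
11. health department inspection 56 days ago vs limit 60 → met
Not met: 4 of 11

4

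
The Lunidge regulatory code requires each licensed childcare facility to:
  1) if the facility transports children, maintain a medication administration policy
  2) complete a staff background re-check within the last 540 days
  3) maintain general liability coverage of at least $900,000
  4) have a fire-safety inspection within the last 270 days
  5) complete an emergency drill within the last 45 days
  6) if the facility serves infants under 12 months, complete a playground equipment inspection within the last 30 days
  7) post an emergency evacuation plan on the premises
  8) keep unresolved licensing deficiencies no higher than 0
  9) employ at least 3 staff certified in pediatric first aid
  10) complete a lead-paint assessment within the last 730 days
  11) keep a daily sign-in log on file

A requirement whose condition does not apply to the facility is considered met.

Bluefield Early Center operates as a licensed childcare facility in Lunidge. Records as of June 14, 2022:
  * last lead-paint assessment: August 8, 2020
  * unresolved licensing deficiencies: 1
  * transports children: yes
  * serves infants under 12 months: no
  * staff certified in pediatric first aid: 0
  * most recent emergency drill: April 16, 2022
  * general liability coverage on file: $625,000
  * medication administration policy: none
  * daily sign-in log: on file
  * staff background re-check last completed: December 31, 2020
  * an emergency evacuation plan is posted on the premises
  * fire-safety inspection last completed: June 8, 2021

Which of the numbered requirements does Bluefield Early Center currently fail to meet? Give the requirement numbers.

1. condition 'transports children' holds; medication administration policy absent → not met
2. staff background re-check 530 days ago vs limit 540 → met
3. general liability coverage $625,000 < $900,000 → not met
4. fire-safety inspection 371 days ago vs limit 270 → not met
5. emergency drill 59 days ago vs limit 45 → not met
6. condition 'serves infants under 12 months' does not hold → requirement n/a → met
7. emergency evacuation plan present → met
8. unresolved licensing deficiencies 1 > 0 → not met
9. staff certified in pediatric first aid 0 < 3 → not met
10. lead-paint assessment 675 days ago vs limit 730 → met
11. daily sign-in log present → met
Not met: 1, 3, 4, 5, 8, 9

1, 3, 4, 5, 8, 9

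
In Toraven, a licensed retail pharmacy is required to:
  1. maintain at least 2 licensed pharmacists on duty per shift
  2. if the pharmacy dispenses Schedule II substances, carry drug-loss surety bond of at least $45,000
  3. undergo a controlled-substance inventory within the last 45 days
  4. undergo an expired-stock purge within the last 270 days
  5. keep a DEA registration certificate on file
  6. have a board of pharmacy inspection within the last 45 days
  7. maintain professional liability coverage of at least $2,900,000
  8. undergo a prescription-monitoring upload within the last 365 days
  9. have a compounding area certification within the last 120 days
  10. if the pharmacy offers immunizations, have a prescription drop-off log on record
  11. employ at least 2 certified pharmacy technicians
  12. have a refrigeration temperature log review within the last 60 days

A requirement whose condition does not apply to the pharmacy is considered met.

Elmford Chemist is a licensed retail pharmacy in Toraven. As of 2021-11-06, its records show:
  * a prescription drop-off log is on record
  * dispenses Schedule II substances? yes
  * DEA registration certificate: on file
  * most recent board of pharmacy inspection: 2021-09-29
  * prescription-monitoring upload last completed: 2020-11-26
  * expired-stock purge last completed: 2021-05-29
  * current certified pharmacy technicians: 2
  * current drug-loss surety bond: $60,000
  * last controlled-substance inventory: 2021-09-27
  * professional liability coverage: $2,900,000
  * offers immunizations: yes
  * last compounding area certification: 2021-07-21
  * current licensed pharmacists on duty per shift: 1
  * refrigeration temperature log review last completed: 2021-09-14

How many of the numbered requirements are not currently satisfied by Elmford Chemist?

1

1. licensed pharmacists on duty per shift 1 < 2 → not met
2. condition 'dispenses Schedule II substances' holds; drug-loss surety bond $60,000 ≥ $45,000 → met
3. controlled-substance inventory 40 days ago vs limit 45 → met
4. expired-stock purge 161 days ago vs limit 270 → met
5. DEA registration certificate present → met
6. board of pharmacy inspection 38 days ago vs limit 45 → met
7. professional liability coverage $2,900,000 ≥ $2,900,000 → met
8. prescription-monitoring upload 345 days ago vs limit 365 → met
9. compounding area certification 108 days ago vs limit 120 → met
10. condition 'offers immunizations' holds; prescription drop-off log present → met
11. certified pharmacy technicians 2 ≥ 2 → met
12. refrigeration temperature log review 53 days ago vs limit 60 → met
Not met: 1 of 12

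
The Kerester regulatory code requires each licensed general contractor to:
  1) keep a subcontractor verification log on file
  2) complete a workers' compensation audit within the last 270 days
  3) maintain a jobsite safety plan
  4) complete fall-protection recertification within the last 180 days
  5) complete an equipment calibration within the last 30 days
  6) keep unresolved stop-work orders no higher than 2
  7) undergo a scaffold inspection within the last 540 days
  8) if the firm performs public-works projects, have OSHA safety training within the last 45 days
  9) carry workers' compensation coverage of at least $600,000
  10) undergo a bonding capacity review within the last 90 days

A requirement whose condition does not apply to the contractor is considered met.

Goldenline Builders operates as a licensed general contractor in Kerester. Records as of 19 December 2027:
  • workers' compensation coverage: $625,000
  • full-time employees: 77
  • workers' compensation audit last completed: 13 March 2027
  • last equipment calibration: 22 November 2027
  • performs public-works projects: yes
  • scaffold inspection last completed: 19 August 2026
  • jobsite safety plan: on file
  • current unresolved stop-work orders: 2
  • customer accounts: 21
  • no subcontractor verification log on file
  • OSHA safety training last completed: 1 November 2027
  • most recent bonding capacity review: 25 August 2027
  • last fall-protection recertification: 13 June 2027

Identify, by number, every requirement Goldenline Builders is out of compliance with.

1, 2, 4, 8, 10

1. subcontractor verification log absent → not met
2. workers' compensation audit 281 days ago vs limit 270 → not met
3. jobsite safety plan present → met
4. fall-protection recertification 189 days ago vs limit 180 → not met
5. equipment calibration 27 days ago vs limit 30 → met
6. unresolved stop-work orders 2 ≤ 2 → met
7. scaffold inspection 487 days ago vs limit 540 → met
8. condition 'performs public-works projects' holds; OSHA safety training 48 days ago vs limit 45 → not met
9. workers' compensation coverage $625,000 ≥ $600,000 → met
10. bonding capacity review 116 days ago vs limit 90 → not met
Not met: 1, 2, 4, 8, 10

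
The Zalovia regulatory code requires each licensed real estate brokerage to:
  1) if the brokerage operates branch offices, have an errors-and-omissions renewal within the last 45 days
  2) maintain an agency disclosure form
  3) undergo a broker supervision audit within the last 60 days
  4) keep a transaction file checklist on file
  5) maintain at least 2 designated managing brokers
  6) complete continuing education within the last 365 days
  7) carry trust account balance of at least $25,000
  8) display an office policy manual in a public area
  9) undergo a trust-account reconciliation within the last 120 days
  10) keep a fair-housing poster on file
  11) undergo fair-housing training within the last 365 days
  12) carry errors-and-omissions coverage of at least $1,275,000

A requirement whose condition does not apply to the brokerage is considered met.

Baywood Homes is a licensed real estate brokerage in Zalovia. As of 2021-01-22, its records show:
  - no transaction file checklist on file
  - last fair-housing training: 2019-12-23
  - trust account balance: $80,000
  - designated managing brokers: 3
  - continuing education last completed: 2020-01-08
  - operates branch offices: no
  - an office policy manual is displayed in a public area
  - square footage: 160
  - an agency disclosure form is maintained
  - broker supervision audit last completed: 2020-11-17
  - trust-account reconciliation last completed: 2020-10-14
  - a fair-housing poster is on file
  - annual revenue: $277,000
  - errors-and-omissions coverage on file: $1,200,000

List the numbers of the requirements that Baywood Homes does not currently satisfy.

1. condition 'operates branch offices' does not hold → requirement n/a → met
2. agency disclosure form present → met
3. broker supervision audit 66 days ago vs limit 60 → not met
4. transaction file checklist absent → not met
5. designated managing brokers 3 ≥ 2 → met
6. continuing education 380 days ago vs limit 365 → not met
7. trust account balance $80,000 ≥ $25,000 → met
8. office policy manual present → met
9. trust-account reconciliation 100 days ago vs limit 120 → met
10. fair-housing poster present → met
11. fair-housing training 396 days ago vs limit 365 → not met
12. errors-and-omissions coverage $1,200,000 < $1,275,000 → not met
Not met: 3, 4, 6, 11, 12

3, 4, 6, 11, 12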